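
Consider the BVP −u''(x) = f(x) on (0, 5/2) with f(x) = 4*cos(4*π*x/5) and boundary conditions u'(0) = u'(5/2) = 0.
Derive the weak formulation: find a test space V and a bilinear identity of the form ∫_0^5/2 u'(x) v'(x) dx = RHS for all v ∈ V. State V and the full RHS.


V = H^1(0, 5/2) (no boundary constraint on v; u is determined up to an additive constant); weak form: ∫_0^5/2 u'v' dx = ∫_0^5/2 (4*cos(4*π*x/5)) v dx for all v ∈ V.

Multiply both sides by a test function v and integrate from 0 to 5/2:
  ∫_0^5/2 −u''(x) v(x) dx = ∫_0^5/2 f(x) v(x) dx.
Integrate the LHS by parts once:
  ∫_0^5/2 −u'' v dx = −[u'(x) v(x)]_0^5/2 + ∫_0^5/2 u'(x) v'(x) dx.
Thus ∫_0^5/2 u'(x) v'(x) dx = ∫_0^5/2 f(x) v(x) dx + [u'(x) v(x)]_0^5/2.
Choose V so that boundary terms are either known or forced to vanish.
u has homogeneous Neumann: u'(0) = u'(5/2) = 0. So [u' v]_0^5/2 = 0·v(5/2) − 0·v(0) = 0 for any v; take V = H^1(0, 5/2).
Weak formulation: find u (satisfying any essential BC) such that ∫_0^5/2 u'(x) v'(x) dx = ∫_0^5/2 f v dx for all v ∈ V (homogeneous Neumann, so boundary terms vanish).
Substituting f(x) = 4*cos(4*π*x/5), the right-hand side is ∫_0^5/2 (4*cos(4*π*x/5)) v dx.
Compatibility check (pure Neumann): taking v ≡ 1 ∈ V gives 0 = ∫_0^5/2 f dx + (0) − (0), i.e. ∫_0^5/2 f dx must equal u'(0) − u'(5/2) = 0. Indeed ∫_0^5/2 (4*cos(4*π*x/5)) dx = 0, so the data are compatible. The solution is then unique only up to an additive constant (fix it e.g. by requiring ∫_0^5/2 u dx = 0).


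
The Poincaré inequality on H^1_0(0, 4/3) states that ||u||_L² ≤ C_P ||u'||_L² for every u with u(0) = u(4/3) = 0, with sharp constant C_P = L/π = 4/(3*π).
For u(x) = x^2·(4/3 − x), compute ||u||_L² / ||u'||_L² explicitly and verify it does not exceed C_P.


||u||_L² / ||u'||_L² = 2*sqrt(14)/21 < C_P = 4/(3*π).

u(x) = x^2·(4/3 − x), so u'(x) = x*(8 - 9*x)/3.
u(x) = x^2·(4/3 − x) vanishes at x = 0 and x = 4/3, so u ∈ H^1_0(0, 4/3). Differentiate via the product rule and integrate the resulting polynomials term by term.
  ∫_0^4/3 u² dx = ∫_0^4/3 (x^6 - 8*x^5/3 + 16*x^4/9) dx. Term by term:
    ∫_0^4/3 x^6 dx = 16384/15309;  ∫_0^4/3 -8*x^5/3 dx = -16384/6561;  ∫_0^4/3 16*x^4/9 dx = 16384/10935.
  Sum: 16384/15309 − 16384/6561 + 16384/10935 = 16384/229635.
  ∫_0^4/3 (u')² dx = ∫_0^4/3 (9*x^4 - 16*x^3 + 64*x^2/9) dx. Term by term:
    ∫_0^4/3 9*x^4 dx = 1024/135;  ∫_0^4/3 -16*x^3 dx = -1024/81;  ∫_0^4/3 64*x^2/9 dx = 4096/729.
  Sum: 1024/135 − 1024/81 + 4096/729 = 2048/3645.
∫_0^4/3 u² dx = 16384/229635, so ||u||_L² = 128*sqrt(35)/2835.
∫_0^4/3 (u')² dx = 2048/3645, so ||u'||_L² = 32*sqrt(10)/135.
Ratio ||u||_L² / ||u'||_L² = 2*sqrt(14)/21.
Sharp Poincaré constant on H^1_0(0, 4/3) is C_P = L/π = 4/(3*π), achieved by sin(3*π/4·x).
A polynomial bump cannot attain the sharp Poincaré constant (only the first sine eigenfunction does), so the ratio is strictly less than C_P, consistent with ||u||_L² ≤ C_P ||u'||_L².


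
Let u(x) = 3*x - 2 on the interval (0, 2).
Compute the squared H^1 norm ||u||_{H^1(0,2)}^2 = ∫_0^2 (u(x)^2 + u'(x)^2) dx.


||u||_{H^1}^2 = 26

The H^1 norm (squared) on an interval (0, L) is
  ||u||_{H^1}^2 = ∫_0^L u(x)^2 dx + ∫_0^L u'(x)^2 dx.
Compute u'(x) = 3.
Then u(x)^2 = 9*x**2 - 12*x + 4 and u'(x)^2 = 9.
Integrate each monomial from 0 to 2 using ∫_0^2 c·x^n dx = c·2^(n+1)/(n+1):
  ∫_0^2 u(x)^2 dx = ∫_0^2 (9*x^2 - 12*x + 4) dx. Term by term:
    ∫_0^2 9*x^2 dx = 24;  ∫_0^2 -12*x dx = -24;  ∫_0^2 4 dx = 8.
  Sum: 24 − 24 + 8 = 8.
  ∫_0^2 u'(x)^2 dx = ∫_0^2 (9) dx. Term by term:
    ∫_0^2 9 dx = 18.
Adding: ||u||_{H^1}^2 = 8 + 18 = 26.


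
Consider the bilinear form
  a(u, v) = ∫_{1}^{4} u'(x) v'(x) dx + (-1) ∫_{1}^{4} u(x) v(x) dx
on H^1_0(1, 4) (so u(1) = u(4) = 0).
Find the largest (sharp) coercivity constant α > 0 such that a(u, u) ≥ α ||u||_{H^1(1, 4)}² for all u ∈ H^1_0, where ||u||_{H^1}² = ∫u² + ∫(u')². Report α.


α = (-9 + π^2)/(9 + π^2)

Coercivity of a(·,·) on H^1_0(1, 4) means a(u, u) ≥ α ||u||_{H^1}² for every u ∈ H^1_0.
The interval has length L = 3, and Poincaré/coercivity depend only on L. Here a(u, u) = ∫(u')² + (-1)·∫u².
Here c = -1 < 0 with |c| < (π/L)² = π^2/9, so coercivity still holds. The condition a(u,u) ≥ α||u||_{H^1}² reads (1−α)∫(u')² ≥ (α−c)∫u². Any admissible α is ≤ 1 (rapidly oscillating u have ∫u²/∫(u')² → 0), and α = 1 would force 0 ≥ (1−c)∫u², impossible since c < 1; so 1−α > 0. By the sharp Poincaré inequality on H^1_0 of an interval of length L, ∫(u')² ≥ (π/L)²∫u² with equality for the first sine mode sin(π(x−x₀)/L) (x₀ the left endpoint), so the inequality holds for all u iff (1−α)(π/L)² ≥ α − c, i.e. α ≤ ((π/L)² + c)/((π/L)² + 1) = (1 + c(L/π)²)/(1 + (L/π)²). (Direct route, valid since c ≤ 0: Poincaré gives c∫u² ≥ c(L/π)²∫(u')², so a(u,u) ≥ (1 + c(L/π)²)∫(u')², while ||u||_{H^1}² ≤ (1 + (L/π)²)∫(u')²; dividing yields the same α.) With (π/L)² = π^2/9 and c = -1, the largest admissible constant is α = ((π/L)² + c)/((π/L)² + 1).
Simplifying, α = (-9 + π^2)/(9 + π^2).


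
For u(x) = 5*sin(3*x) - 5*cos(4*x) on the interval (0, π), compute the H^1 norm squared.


||u||_{H^1(0,π)}^2 = 5100/7 + 675*π/2

u'(x) = 20*sin(4*x) + 15*cos(3*x).
Expand u² and (u')² and integrate term by term on (0, π), using: for integers n ≥ 1, ∫_0^π sin²(nx) dx = ∫_0^π cos²(nx) dx = π/2; for n ≠ n', ∫_0^π sin(nx)sin(n'x) dx = ∫_0^π cos(nx)cos(n'x) dx = 0; and by product-to-sum, ∫_0^π sin(nx)cos(n'x) dx = ½∫_0^π [sin((n+n')x) + sin((n−n')x)] dx, which is 0 when n+n' is even and 2n/(n²−n'²) when n+n' is odd (it need not vanish on (0, π)).
  u² squared terms: (-5)²·∫cos(4x)² dx = 25·π/2 = 25*π/2;  (5)²·∫sin(3x)² dx = 25·π/2 = 25*π/2.
  u² cross terms: 2·(-5)·(5)·∫cos(4x)·sin(3x) dx = -50·(-6/7) = 300/7.
  So ∫_0^π u² dx = 25*π/2 + 25*π/2 + 300/7 = 300/7 + 25*π.
  (u')² squared terms: (15)²·∫cos(3x)² dx = 225·π/2 = 225*π/2;  (20)²·∫sin(4x)² dx = 400·π/2 = 200*π.
  (u')² cross terms: 2·(15)·(20)·∫cos(3x)·sin(4x) dx = 600·(8/7) = 4800/7.
  So ∫_0^π (u')² dx = 225*π/2 + 200*π + 4800/7 = 4800/7 + 625*π/2.
||u||_{H^1}^2 = (300/7 + 25*π) + (4800/7 + 625*π/2) = 5100/7 + 675*π/2.


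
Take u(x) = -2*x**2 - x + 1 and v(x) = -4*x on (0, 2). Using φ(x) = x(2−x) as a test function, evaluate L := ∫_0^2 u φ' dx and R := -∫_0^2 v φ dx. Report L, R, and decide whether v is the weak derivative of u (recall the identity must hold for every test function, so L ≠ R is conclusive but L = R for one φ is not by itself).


LHS = 20/3, RHS = 16/3. No, v is not the weak derivative of u.

u(x) = -2*x**2 - x + 1, classical derivative u'(x) = -4*x - 1.
φ(x) = x(2−x), so φ'(x) = 2 - 2*x.
Note φ(0) = φ(2) = 0, so the boundary term u·φ vanishes.
LHS = ∫_0^2 u(x) φ'(x) dx = ∫_0^2 (4*x^3 - 2*x^2 - 4*x + 2) dx. Term by term:
  ∫_0^2 4*x^3 dx = 16;  ∫_0^2 -2*x^2 dx = -16/3;  ∫_0^2 -4*x dx = -8;
  ∫_0^2 2 dx = 4.
Sum: 16 − 16/3 − 8 + 4 = 20/3.
So LHS = 20/3.
∫_0^2 v(x) φ(x) dx = ∫_0^2 (4*x^3 - 8*x^2) dx. Term by term:
  ∫_0^2 4*x^3 dx = 16;  ∫_0^2 -8*x^2 dx = -64/3.
Sum: 16 − 64/3 = -16/3.
So RHS = -∫_0^2 v(x) φ(x) dx = 16/3.
LHS − RHS = 4/3 ≠ 0, so the identity fails.
(For a valid weak derivative the identity must hold for EVERY test function, in particular this one. The failure shows v is NOT the weak derivative of u.)
Correct weak derivative would be u'(x) = -4*x - 1.


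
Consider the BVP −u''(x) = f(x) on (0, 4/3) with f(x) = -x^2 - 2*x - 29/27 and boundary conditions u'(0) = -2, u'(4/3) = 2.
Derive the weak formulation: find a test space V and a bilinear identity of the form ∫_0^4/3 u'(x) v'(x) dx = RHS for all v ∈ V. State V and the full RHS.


V = H^1(0, 4/3) (v unrestricted at boundary; u is determined up to an additive constant); weak form: ∫_0^4/3 u'v' dx = ∫_0^4/3 (-x^2 - 2*x - 29/27) v dx + 2·v(4/3) + 2·v(0) for all v ∈ V.

Multiply both sides by a test function v and integrate from 0 to 4/3:
  ∫_0^4/3 −u''(x) v(x) dx = ∫_0^4/3 f(x) v(x) dx.
Integrate the LHS by parts once:
  ∫_0^4/3 −u'' v dx = −[u'(x) v(x)]_0^4/3 + ∫_0^4/3 u'(x) v'(x) dx.
Thus ∫_0^4/3 u'(x) v'(x) dx = ∫_0^4/3 f(x) v(x) dx + [u'(x) v(x)]_0^4/3.
Choose V so that boundary terms are either known or forced to vanish.
u has inhomogeneous Neumann u'(0) = -2, u'(4/3) = 2. [u' v]_0^4/3 = (2)·v(4/3) − (-2)·v(0) = 2·v(4/3) + 2·v(0). Take V = H^1(0, 4/3); boundary term becomes part of RHS.
Weak formulation: find u (satisfying any essential BC) such that ∫_0^4/3 u'(x) v'(x) dx = ∫_0^4/3 f v dx + 2·v(4/3) + 2·v(0) for all v ∈ V (Neumann data are natural BCs: they enter the RHS as boundary terms).
Substituting f(x) = -x^2 - 2*x - 29/27, the right-hand side is ∫_0^4/3 (-x^2 - 2*x - 29/27) v dx + 2·v(4/3) + 2·v(0).
Compatibility check (pure Neumann): taking v ≡ 1 ∈ V gives 0 = ∫_0^4/3 f dx + (2) − (-2), i.e. ∫_0^4/3 f dx must equal u'(0) − u'(4/3) = -4. Indeed ∫_0^4/3 (-x^2 - 2*x - 29/27) dx = -4, so the data are compatible. The solution is then unique only up to an additive constant (fix it e.g. by requiring ∫_0^4/3 u dx = 0).


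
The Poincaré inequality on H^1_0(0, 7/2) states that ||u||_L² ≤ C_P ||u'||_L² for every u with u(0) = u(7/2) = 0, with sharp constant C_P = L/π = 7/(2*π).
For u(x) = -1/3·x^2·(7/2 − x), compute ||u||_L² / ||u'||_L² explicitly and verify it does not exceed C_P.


||u||_L² / ||u'||_L² = sqrt(14)/4 < C_P = 7/(2*π).

u(x) = -1/3·x^2·(7/2 − x), so u'(x) = x*(3*x - 7)/3.
u(x) = -1/3·x^2·(7/2 − x) vanishes at x = 0 and x = 7/2, so u ∈ H^1_0(0, 7/2). Differentiate via the product rule and integrate the resulting polynomials term by term.
  ∫_0^7/2 u² dx = ∫_0^7/2 (x^6/9 - 7*x^5/9 + 49*x^4/36) dx. Term by term:
    ∫_0^7/2 x^6/9 dx = 117649/1152;  ∫_0^7/2 -7*x^5/9 dx = -823543/3456;  ∫_0^7/2 49*x^4/36 dx = 823543/5760.
  Sum: 117649/1152 − 823543/3456 + 823543/5760 = 117649/17280.
  ∫_0^7/2 (u')² dx = ∫_0^7/2 (x^4 - 14*x^3/3 + 49*x^2/9) dx. Term by term:
    ∫_0^7/2 x^4 dx = 16807/160;  ∫_0^7/2 -14*x^3/3 dx = -16807/96;  ∫_0^7/2 49*x^2/9 dx = 16807/216.
  Sum: 16807/160 − 16807/96 + 16807/216 = 16807/2160.
∫_0^7/2 u² dx = 117649/17280, so ||u||_L² = 343*sqrt(30)/720.
∫_0^7/2 (u')² dx = 16807/2160, so ||u'||_L² = 49*sqrt(105)/180.
Ratio ||u||_L² / ||u'||_L² = sqrt(14)/4.
Sharp Poincaré constant on H^1_0(0, 7/2) is C_P = L/π = 7/(2*π), achieved by sin(2*π/7·x).
A polynomial bump cannot attain the sharp Poincaré constant (only the first sine eigenfunction does), so the ratio is strictly less than C_P, consistent with ||u||_L² ≤ C_P ||u'||_L².


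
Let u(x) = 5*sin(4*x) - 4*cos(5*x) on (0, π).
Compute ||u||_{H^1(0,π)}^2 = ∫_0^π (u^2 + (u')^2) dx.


||u||_{H^1(0,π)}^2 = 8320/9 + 841*π/2

u'(x) = 20*sin(5*x) + 20*cos(4*x).
Expand u² and (u')² and integrate term by term on (0, π), using: for integers n ≥ 1, ∫_0^π sin²(nx) dx = ∫_0^π cos²(nx) dx = π/2; for n ≠ n', ∫_0^π sin(nx)sin(n'x) dx = ∫_0^π cos(nx)cos(n'x) dx = 0; and by product-to-sum, ∫_0^π sin(nx)cos(n'x) dx = ½∫_0^π [sin((n+n')x) + sin((n−n')x)] dx, which is 0 when n+n' is even and 2n/(n²−n'²) when n+n' is odd (it need not vanish on (0, π)).
  u² squared terms: (-4)²·∫cos(5x)² dx = 16·π/2 = 8*π;  (5)²·∫sin(4x)² dx = 25·π/2 = 25*π/2.
  u² cross terms: 2·(-4)·(5)·∫cos(5x)·sin(4x) dx = -40·(-8/9) = 320/9.
  So ∫_0^π u² dx = 8*π + 25*π/2 + 320/9 = 320/9 + 41*π/2.
  (u')² squared terms: (20)²·∫cos(4x)² dx = 400·π/2 = 200*π;  (20)²·∫sin(5x)² dx = 400·π/2 = 200*π.
  (u')² cross terms: 2·(20)·(20)·∫cos(4x)·sin(5x) dx = 800·(10/9) = 8000/9.
  So ∫_0^π (u')² dx = 200*π + 200*π + 8000/9 = 8000/9 + 400*π.
||u||_{H^1}^2 = (320/9 + 41*π/2) + (8000/9 + 400*π) = 8320/9 + 841*π/2.


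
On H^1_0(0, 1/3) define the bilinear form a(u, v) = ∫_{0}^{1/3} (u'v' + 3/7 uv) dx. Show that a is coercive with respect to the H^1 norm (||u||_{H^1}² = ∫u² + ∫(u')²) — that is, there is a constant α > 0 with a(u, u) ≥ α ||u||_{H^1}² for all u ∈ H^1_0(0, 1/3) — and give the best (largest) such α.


α = 3*(1 + 21*π^2)/(7*(1 + 9*π^2))

Coercivity of a(·,·) on H^1_0(0, 1/3) means a(u, u) ≥ α ||u||_{H^1}² for every u ∈ H^1_0.
The interval has length L = 1/3, and Poincaré/coercivity depend only on L. Here a(u, u) = ∫(u')² + (3/7)·∫u².
Here 0 < c = 3/7 < 1. The condition a(u,u) ≥ α||u||_{H^1}² reads (1−α)∫(u')² ≥ (α−c)∫u². Any admissible α is ≤ 1 (rapidly oscillating u have ∫u²/∫(u')² → 0), and α = 1 would force 0 ≥ (1−c)∫u², impossible since c < 1; so 1−α > 0. By the sharp Poincaré inequality on H^1_0 of an interval of length L, ∫(u')² ≥ (π/L)²∫u² with equality for the first sine mode sin(π(x−x₀)/L) (x₀ the left endpoint), so the inequality holds for all u iff (1−α)(π/L)² ≥ α − c, i.e. α ≤ ((π/L)² + c)/((π/L)² + 1) = (1 + c(L/π)²)/(1 + (L/π)²). With (π/L)² = 9*π^2 and c = 3/7, the largest admissible constant is α = ((π/L)² + c)/((π/L)² + 1).
Simplifying, α = 3*(1 + 21*π^2)/(7*(1 + 9*π^2)).


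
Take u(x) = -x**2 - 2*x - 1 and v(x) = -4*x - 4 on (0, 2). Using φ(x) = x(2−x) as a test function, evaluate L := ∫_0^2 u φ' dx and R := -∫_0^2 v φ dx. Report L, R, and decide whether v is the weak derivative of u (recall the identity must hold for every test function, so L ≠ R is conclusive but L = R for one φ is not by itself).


LHS = 16/3, RHS = 32/3. No, v is not the weak derivative of u.

u(x) = -x**2 - 2*x - 1, classical derivative u'(x) = -2*x - 2.
φ(x) = x(2−x), so φ'(x) = 2 - 2*x.
Note φ(0) = φ(2) = 0, so the boundary term u·φ vanishes.
LHS = ∫_0^2 u(x) φ'(x) dx = ∫_0^2 (2*x^3 + 2*x^2 - 2*x - 2) dx. Term by term:
  ∫_0^2 2*x^3 dx = 8;  ∫_0^2 2*x^2 dx = 16/3;  ∫_0^2 -2*x dx = -4;
  ∫_0^2 -2 dx = -4.
Sum: 8 + 16/3 − 4 − 4 = 16/3.
So LHS = 16/3.
∫_0^2 v(x) φ(x) dx = ∫_0^2 (4*x^3 - 4*x^2 - 8*x) dx. Term by term:
  ∫_0^2 4*x^3 dx = 16;  ∫_0^2 -4*x^2 dx = -32/3;  ∫_0^2 -8*x dx = -16.
Sum: 16 − 32/3 − 16 = -32/3.
So RHS = -∫_0^2 v(x) φ(x) dx = 32/3.
LHS − RHS = -16/3 ≠ 0, so the identity fails.
(For a valid weak derivative the identity must hold for EVERY test function, in particular this one. The failure shows v is NOT the weak derivative of u.)
Correct weak derivative would be u'(x) = -2*x - 2.


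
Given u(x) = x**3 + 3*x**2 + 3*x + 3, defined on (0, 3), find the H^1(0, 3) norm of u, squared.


||u||_{H^1}^2 = 155709/35

The H^1 norm (squared) on an interval (0, L) is
  ||u||_{H^1}^2 = ∫_0^L u(x)^2 dx + ∫_0^L u'(x)^2 dx.
Compute u'(x) = 3*x**2 + 6*x + 3.
Then u(x)^2 = x**6 + 6*x**5 + 15*x**4 + 24*x**3 + 27*x**2 + 18*x + 9 and u'(x)^2 = 9*x**4 + 36*x**3 + 54*x**2 + 36*x + 9.
Integrate each monomial from 0 to 3 using ∫_0^3 c·x^n dx = c·3^(n+1)/(n+1):
  ∫_0^3 u(x)^2 dx = ∫_0^3 (x^6 + 6*x^5 + 15*x^4 + 24*x^3 + 27*x^2 + 18*x + 9) dx. Term by term:
    ∫_0^3 x^6 dx = 2187/7;  ∫_0^3 6*x^5 dx = 729;  ∫_0^3 15*x^4 dx = 729;
    ∫_0^3 24*x^3 dx = 486;  ∫_0^3 27*x^2 dx = 243;  ∫_0^3 18*x dx = 81;
    ∫_0^3 9 dx = 27.
  Sum: 2187/7 + 729 + 729 + 486 + 243 + 81 + 27 = 18252/7.
  ∫_0^3 u'(x)^2 dx = ∫_0^3 (9*x^4 + 36*x^3 + 54*x^2 + 36*x + 9) dx. Term by term:
    ∫_0^3 9*x^4 dx = 2187/5;  ∫_0^3 36*x^3 dx = 729;  ∫_0^3 54*x^2 dx = 486;
    ∫_0^3 36*x dx = 162;  ∫_0^3 9 dx = 27.
  Sum: 2187/5 + 729 + 486 + 162 + 27 = 9207/5.
Adding: ||u||_{H^1}^2 = 18252/7 + 9207/5 = 155709/35.


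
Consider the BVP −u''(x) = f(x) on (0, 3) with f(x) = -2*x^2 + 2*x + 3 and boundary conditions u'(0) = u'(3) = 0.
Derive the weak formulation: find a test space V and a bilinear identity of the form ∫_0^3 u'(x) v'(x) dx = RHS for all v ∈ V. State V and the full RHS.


V = H^1(0, 3) (no boundary constraint on v; u is determined up to an additive constant); weak form: ∫_0^3 u'v' dx = ∫_0^3 (-2*x^2 + 2*x + 3) v dx for all v ∈ V.

Multiply both sides by a test function v and integrate from 0 to 3:
  ∫_0^3 −u''(x) v(x) dx = ∫_0^3 f(x) v(x) dx.
Integrate the LHS by parts once:
  ∫_0^3 −u'' v dx = −[u'(x) v(x)]_0^3 + ∫_0^3 u'(x) v'(x) dx.
Thus ∫_0^3 u'(x) v'(x) dx = ∫_0^3 f(x) v(x) dx + [u'(x) v(x)]_0^3.
Choose V so that boundary terms are either known or forced to vanish.
u has homogeneous Neumann: u'(0) = u'(3) = 0. So [u' v]_0^3 = 0·v(3) − 0·v(0) = 0 for any v; take V = H^1(0, 3).
Weak formulation: find u (satisfying any essential BC) such that ∫_0^3 u'(x) v'(x) dx = ∫_0^3 f v dx for all v ∈ V (homogeneous Neumann, so boundary terms vanish).
Substituting f(x) = -2*x^2 + 2*x + 3, the right-hand side is ∫_0^3 (-2*x^2 + 2*x + 3) v dx.
Compatibility check (pure Neumann): taking v ≡ 1 ∈ V gives 0 = ∫_0^3 f dx + (0) − (0), i.e. ∫_0^3 f dx must equal u'(0) − u'(3) = 0. Indeed ∫_0^3 (-2*x^2 + 2*x + 3) dx = 0, so the data are compatible. The solution is then unique only up to an additive constant (fix it e.g. by requiring ∫_0^3 u dx = 0).


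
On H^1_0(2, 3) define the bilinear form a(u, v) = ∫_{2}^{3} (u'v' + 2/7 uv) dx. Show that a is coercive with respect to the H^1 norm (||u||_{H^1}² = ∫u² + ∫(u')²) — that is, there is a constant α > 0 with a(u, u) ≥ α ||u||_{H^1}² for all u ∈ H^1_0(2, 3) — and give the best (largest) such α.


α = (2/7 + π^2)/(1 + π^2)

Coercivity of a(·,·) on H^1_0(2, 3) means a(u, u) ≥ α ||u||_{H^1}² for every u ∈ H^1_0.
The interval has length L = 1, and Poincaré/coercivity depend only on L. Here a(u, u) = ∫(u')² + (2/7)·∫u².
Here 0 < c = 2/7 < 1. The condition a(u,u) ≥ α||u||_{H^1}² reads (1−α)∫(u')² ≥ (α−c)∫u². Any admissible α is ≤ 1 (rapidly oscillating u have ∫u²/∫(u')² → 0), and α = 1 would force 0 ≥ (1−c)∫u², impossible since c < 1; so 1−α > 0. By the sharp Poincaré inequality on H^1_0 of an interval of length L, ∫(u')² ≥ (π/L)²∫u² with equality for the first sine mode sin(π(x−x₀)/L) (x₀ the left endpoint), so the inequality holds for all u iff (1−α)(π/L)² ≥ α − c, i.e. α ≤ ((π/L)² + c)/((π/L)² + 1) = (1 + c(L/π)²)/(1 + (L/π)²). With (π/L)² = π^2 and c = 2/7, the largest admissible constant is α = ((π/L)² + c)/((π/L)² + 1).
Simplifying, α = (2/7 + π^2)/(1 + π^2).


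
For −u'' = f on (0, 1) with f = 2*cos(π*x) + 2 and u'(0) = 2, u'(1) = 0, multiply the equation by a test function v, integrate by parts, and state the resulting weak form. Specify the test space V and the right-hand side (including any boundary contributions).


V = H^1(0, 1) (v unrestricted at boundary; u is determined up to an additive constant); weak form: ∫_0^1 u'v' dx = ∫_0^1 (2*cos(π*x) + 2) v dx − 2·v(0) for all v ∈ V.

Multiply both sides by a test function v and integrate from 0 to 1:
  ∫_0^1 −u''(x) v(x) dx = ∫_0^1 f(x) v(x) dx.
Integrate the LHS by parts once:
  ∫_0^1 −u'' v dx = −[u'(x) v(x)]_0^1 + ∫_0^1 u'(x) v'(x) dx.
Thus ∫_0^1 u'(x) v'(x) dx = ∫_0^1 f(x) v(x) dx + [u'(x) v(x)]_0^1.
Choose V so that boundary terms are either known or forced to vanish.
u has inhomogeneous Neumann u'(0) = 2, u'(1) = 0. [u' v]_0^1 = (0)·v(1) − (2)·v(0) = − 2·v(0). Take V = H^1(0, 1); boundary term becomes part of RHS.
Weak formulation: find u (satisfying any essential BC) such that ∫_0^1 u'(x) v'(x) dx = ∫_0^1 f v dx − 2·v(0) for all v ∈ V (Neumann data are natural BCs: they enter the RHS as boundary terms).
Substituting f(x) = 2*cos(π*x) + 2, the right-hand side is ∫_0^1 (2*cos(π*x) + 2) v dx − 2·v(0).
Compatibility check (pure Neumann): taking v ≡ 1 ∈ V gives 0 = ∫_0^1 f dx + (0) − (2), i.e. ∫_0^1 f dx must equal u'(0) − u'(1) = 2. Indeed ∫_0^1 (2*cos(π*x) + 2) dx = 2, so the data are compatible. The solution is then unique only up to an additive constant (fix it e.g. by requiring ∫_0^1 u dx = 0).


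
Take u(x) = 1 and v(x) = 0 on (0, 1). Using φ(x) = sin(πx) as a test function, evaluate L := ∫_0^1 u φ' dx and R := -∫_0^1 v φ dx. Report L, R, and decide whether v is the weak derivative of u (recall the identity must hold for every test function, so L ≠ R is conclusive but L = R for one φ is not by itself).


LHS = 0, RHS = 0. Yes, v = u' weakly.

u(x) = 1, classical derivative u'(x) = 0.
φ(x) = sin(πx), so φ'(x) = π*cos(π*x).
Note φ(0) = φ(1) = 0, so the boundary term u·φ vanishes.
LHS = ∫_0^1 u(x) φ'(x) dx = ∫_0^1 (π*cos(π*x)) dx. Term by term:
  ∫_0^1 π*cos(π*x) dx = 0.
So LHS = 0.
∫_0^1 v(x) φ(x) dx = ∫_0^1 (0) dx. Term by term:
  ∫_0^1 0 dx = 0.
So RHS = -∫_0^1 v(x) φ(x) dx = 0.
LHS = RHS, so the identity holds for this test φ.
Moreover u is smooth here and v(x) = u'(x) = 0 pointwise, so the identity holds for every test function. Hence v is the weak derivative of u.


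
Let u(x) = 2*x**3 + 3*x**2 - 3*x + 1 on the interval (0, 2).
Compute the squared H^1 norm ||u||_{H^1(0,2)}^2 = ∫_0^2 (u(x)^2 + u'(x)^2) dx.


||u||_{H^1}^2 = 21712/35

The H^1 norm (squared) on an interval (0, L) is
  ||u||_{H^1}^2 = ∫_0^L u(x)^2 dx + ∫_0^L u'(x)^2 dx.
Compute u'(x) = 6*x**2 + 6*x - 3.
Then u(x)^2 = 4*x**6 + 12*x**5 - 3*x**4 - 14*x**3 + 15*x**2 - 6*x + 1 and u'(x)^2 = 36*x**4 + 72*x**3 - 36*x + 9.
Integrate each monomial from 0 to 2 using ∫_0^2 c·x^n dx = c·2^(n+1)/(n+1):
  ∫_0^2 u(x)^2 dx = ∫_0^2 (4*x^6 + 12*x^5 - 3*x^4 - 14*x^3 + 15*x^2 - 6*x + 1) dx. Term by term:
    ∫_0^2 4*x^6 dx = 512/7;  ∫_0^2 12*x^5 dx = 128;  ∫_0^2 -3*x^4 dx = -96/5;
    ∫_0^2 -14*x^3 dx = -56;  ∫_0^2 15*x^2 dx = 40;  ∫_0^2 -6*x dx = -12;
    ∫_0^2 1 dx = 2.
  Sum: 512/7 + 128 − 96/5 − 56 + 40 − 12 + 2 = 5458/35.
  ∫_0^2 u'(x)^2 dx = ∫_0^2 (36*x^4 + 72*x^3 - 36*x + 9) dx. Term by term:
    ∫_0^2 36*x^4 dx = 1152/5;  ∫_0^2 72*x^3 dx = 288;  ∫_0^2 -36*x dx = -72;
    ∫_0^2 9 dx = 18.
  Sum: 1152/5 + 288 − 72 + 18 = 2322/5.
Adding: ||u||_{H^1}^2 = 5458/35 + 2322/5 = 21712/35.


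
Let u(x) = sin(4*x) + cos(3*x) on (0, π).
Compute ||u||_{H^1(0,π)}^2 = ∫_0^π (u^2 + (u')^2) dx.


||u||_{H^1(0,π)}^2 = 160/7 + 27*π/2

u'(x) = -3*sin(3*x) + 4*cos(4*x).
Expand u² and (u')² and integrate term by term on (0, π), using: for integers n ≥ 1, ∫_0^π sin²(nx) dx = ∫_0^π cos²(nx) dx = π/2; for n ≠ n', ∫_0^π sin(nx)sin(n'x) dx = ∫_0^π cos(nx)cos(n'x) dx = 0; and by product-to-sum, ∫_0^π sin(nx)cos(n'x) dx = ½∫_0^π [sin((n+n')x) + sin((n−n')x)] dx, which is 0 when n+n' is even and 2n/(n²−n'²) when n+n' is odd (it need not vanish on (0, π)).
  u² squared terms: (1)²·∫cos(3x)² dx = 1·π/2 = π/2;  (1)²·∫sin(4x)² dx = 1·π/2 = π/2.
  u² cross terms: 2·(1)·(1)·∫cos(3x)·sin(4x) dx = 2·(8/7) = 16/7.
  So ∫_0^π u² dx = π/2 + π/2 + 16/7 = 16/7 + π.
  (u')² squared terms: (-3)²·∫sin(3x)² dx = 9·π/2 = 9*π/2;  (4)²·∫cos(4x)² dx = 16·π/2 = 8*π.
  (u')² cross terms: 2·(-3)·(4)·∫sin(3x)·cos(4x) dx = -24·(-6/7) = 144/7.
  So ∫_0^π (u')² dx = 9*π/2 + 8*π + 144/7 = 144/7 + 25*π/2.
||u||_{H^1}^2 = (16/7 + π) + (144/7 + 25*π/2) = 160/7 + 27*π/2.


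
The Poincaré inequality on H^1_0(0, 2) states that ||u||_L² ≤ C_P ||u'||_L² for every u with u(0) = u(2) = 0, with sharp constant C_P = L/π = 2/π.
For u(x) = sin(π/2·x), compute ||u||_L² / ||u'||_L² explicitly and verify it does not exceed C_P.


||u||_L² / ||u'||_L² = 2/π = C_P.

u(x) = sin(π/2·x), so u'(x) = π*cos(π*x/2)/2.
Writing u(x) = A·sin(kπx/L) with A = 1 and k = 1, use ∫_0^L sin²(kπx/L) dx = L/2 and ∫_0^L cos²(kπx/L) dx = L/2.
u² = 1·sin²(π/2·x) and (u')² = π^2/4·cos²(π/2·x), and each of sin², cos² integrates to L/2 = 1 over (0, 2).
∫_0^2 u² dx = 1, so ||u||_L² = 1.
∫_0^2 (u')² dx = π^2/4, so ||u'||_L² = π/2.
Ratio ||u||_L² / ||u'||_L² = 2/π.
Sharp Poincaré constant on H^1_0(0, 2) is C_P = L/π = 2/π, achieved by sin(π/2·x).
This is the k = 1 eigenfunction (up to amplitude), so the ratio equals the sharp Poincaré constant exactly.


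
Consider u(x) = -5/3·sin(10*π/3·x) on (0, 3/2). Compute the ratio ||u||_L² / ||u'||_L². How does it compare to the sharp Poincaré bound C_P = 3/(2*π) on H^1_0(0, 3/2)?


||u||_L² / ||u'||_L² = 3/(10*π) < C_P = 3/(2*π).

u(x) = -5/3·sin(10*π/3·x), so u'(x) = -50*π*cos(10*π*x/3)/9.
Writing u(x) = A·sin(kπx/L) with A = -5/3 and k = 5, use ∫_0^L sin²(kπx/L) dx = L/2 and ∫_0^L cos²(kπx/L) dx = L/2.
u² = 25/9·sin²(10*π/3·x) and (u')² = 2500*π^2/81·cos²(10*π/3·x), and each of sin², cos² integrates to L/2 = 3/4 over (0, 3/2).
∫_0^3/2 u² dx = 25/12, so ||u||_L² = 5*sqrt(3)/6.
∫_0^3/2 (u')² dx = 625*π^2/27, so ||u'||_L² = 25*sqrt(3)*π/9.
Ratio ||u||_L² / ||u'||_L² = 3/(10*π).
Sharp Poincaré constant on H^1_0(0, 3/2) is C_P = L/π = 3/(2*π), achieved by sin(2*π/3·x).
This is the k = 5 harmonic; the ratio L/(kπ) is strictly less than C_P = L/π, consistent with the sharp inequality ||u||_L² ≤ C_P ||u'||_L².


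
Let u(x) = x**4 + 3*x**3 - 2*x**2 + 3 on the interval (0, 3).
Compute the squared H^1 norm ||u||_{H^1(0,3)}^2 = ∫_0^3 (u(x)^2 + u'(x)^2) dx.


||u||_{H^1}^2 = 455913/20

The H^1 norm (squared) on an interval (0, L) is
  ||u||_{H^1}^2 = ∫_0^L u(x)^2 dx + ∫_0^L u'(x)^2 dx.
Compute u'(x) = 4*x**3 + 9*x**2 - 4*x.
Then u(x)^2 = x**8 + 6*x**7 + 5*x**6 - 12*x**5 + 10*x**4 + 18*x**3 - 12*x**2 + 9 and u'(x)^2 = 16*x**6 + 72*x**5 + 49*x**4 - 72*x**3 + 16*x**2.
Integrate each monomial from 0 to 3 using ∫_0^3 c·x^n dx = c·3^(n+1)/(n+1):
  ∫_0^3 u(x)^2 dx = ∫_0^3 (x^8 + 6*x^7 + 5*x^6 - 12*x^5 + 10*x^4 + 18*x^3 - 12*x^2 + 9) dx. Term by term:
    ∫_0^3 x^8 dx = 2187;  ∫_0^3 6*x^7 dx = 19683/4;  ∫_0^3 5*x^6 dx = 10935/7;
    ∫_0^3 -12*x^5 dx = -1458;  ∫_0^3 10*x^4 dx = 486;  ∫_0^3 18*x^3 dx = 729/2;
    ∫_0^3 -12*x^2 dx = -108;  ∫_0^3 9 dx = 27.
  Sum: 2187 + 19683/4 + 10935/7 − 1458 + 486 + 729/2 − 108 + 27 = 223479/28.
  ∫_0^3 u'(x)^2 dx = ∫_0^3 (16*x^6 + 72*x^5 + 49*x^4 - 72*x^3 + 16*x^2) dx. Term by term:
    ∫_0^3 16*x^6 dx = 34992/7;  ∫_0^3 72*x^5 dx = 8748;  ∫_0^3 49*x^4 dx = 11907/5;
    ∫_0^3 -72*x^3 dx = -1458;  ∫_0^3 16*x^2 dx = 144.
  Sum: 34992/7 + 8748 + 11907/5 − 1458 + 144 = 518499/35.
Adding: ||u||_{H^1}^2 = 223479/28 + 518499/35 = 455913/20.


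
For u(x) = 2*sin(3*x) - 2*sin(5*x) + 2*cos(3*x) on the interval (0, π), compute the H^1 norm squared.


||u||_{H^1(0,π)}^2 = 92*π

u'(x) = -6*sin(3*x) + 6*cos(3*x) - 10*cos(5*x).
Expand u² and (u')² and integrate term by term on (0, π), using: for integers n ≥ 1, ∫_0^π sin²(nx) dx = ∫_0^π cos²(nx) dx = π/2; for n ≠ n', ∫_0^π sin(nx)sin(n'x) dx = ∫_0^π cos(nx)cos(n'x) dx = 0; and by product-to-sum, ∫_0^π sin(nx)cos(n'x) dx = ½∫_0^π [sin((n+n')x) + sin((n−n')x)] dx, which is 0 when n+n' is even and 2n/(n²−n'²) when n+n' is odd (it need not vanish on (0, π)).
  u² squared terms: (-2)²·∫sin(5x)² dx = 4·π/2 = 2*π;  (2)²·∫cos(3x)² dx = 4·π/2 = 2*π;  (2)²·∫sin(3x)² dx = 4·π/2 = 2*π.
  u² cross terms: 2·(-2)·(2)·∫sin(5x)·cos(3x) dx = -8·(0) = 0;  2·(-2)·(2)·∫sin(5x)·sin(3x) dx = -8·(0) = 0;  2·(2)·(2)·∫cos(3x)·sin(3x) dx = 8·(0) = 0.
  So ∫_0^π u² dx = 2*π + 2*π + 2*π + 0 + 0 + 0 = 6*π.
  (u')² squared terms: (-10)²·∫cos(5x)² dx = 100·π/2 = 50*π;  (-6)²·∫sin(3x)² dx = 36·π/2 = 18*π;  (6)²·∫cos(3x)² dx = 36·π/2 = 18*π.
  (u')² cross terms: 2·(-10)·(-6)·∫cos(5x)·sin(3x) dx = 120·(0) = 0;  2·(-10)·(6)·∫cos(5x)·cos(3x) dx = -120·(0) = 0;  2·(-6)·(6)·∫sin(3x)·cos(3x) dx = -72·(0) = 0.
  So ∫_0^π (u')² dx = 50*π + 18*π + 18*π + 0 + 0 + 0 = 86*π.
||u||_{H^1}^2 = (6*π) + (86*π) = 92*π.


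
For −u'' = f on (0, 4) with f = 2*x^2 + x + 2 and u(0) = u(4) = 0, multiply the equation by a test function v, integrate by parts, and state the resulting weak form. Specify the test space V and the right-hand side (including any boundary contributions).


V = H^1_0(0, 4) (so v(0) = v(4) = 0); weak form: ∫_0^4 u'v' dx = ∫_0^4 (2*x^2 + x + 2) v dx for all v ∈ V.

Multiply both sides by a test function v and integrate from 0 to 4:
  ∫_0^4 −u''(x) v(x) dx = ∫_0^4 f(x) v(x) dx.
Integrate the LHS by parts once:
  ∫_0^4 −u'' v dx = −[u'(x) v(x)]_0^4 + ∫_0^4 u'(x) v'(x) dx.
Thus ∫_0^4 u'(x) v'(x) dx = ∫_0^4 f(x) v(x) dx + [u'(x) v(x)]_0^4.
Choose V so that boundary terms are either known or forced to vanish.
u is Dirichlet: u(0) = u(4) = 0. Let V = H^1_0(0, 4); then v(0) = v(4) = 0, and [u' v]_0^4 = 0.
Weak formulation: find u (satisfying any essential BC) such that ∫_0^4 u'(x) v'(x) dx = ∫_0^4 f v dx for all v ∈ V.
Substituting f(x) = 2*x^2 + x + 2, the right-hand side is ∫_0^4 (2*x^2 + x + 2) v dx.


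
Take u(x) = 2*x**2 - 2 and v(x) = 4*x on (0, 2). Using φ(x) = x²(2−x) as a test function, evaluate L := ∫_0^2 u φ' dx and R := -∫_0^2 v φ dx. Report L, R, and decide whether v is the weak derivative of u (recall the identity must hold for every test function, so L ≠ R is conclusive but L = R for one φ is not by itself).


LHS = -32/5, RHS = -32/5. Yes, v = u' weakly.

u(x) = 2*x**2 - 2, classical derivative u'(x) = 4*x.
φ(x) = x²(2−x), so φ'(x) = x*(4 - 3*x).
Note φ(0) = φ(2) = 0, so the boundary term u·φ vanishes.
LHS = ∫_0^2 u(x) φ'(x) dx = ∫_0^2 (-6*x^4 + 8*x^3 + 6*x^2 - 8*x) dx. Term by term:
  ∫_0^2 -6*x^4 dx = -192/5;  ∫_0^2 8*x^3 dx = 32;  ∫_0^2 6*x^2 dx = 16;
  ∫_0^2 -8*x dx = -16.
Sum: -192/5 + 32 + 16 − 16 = -32/5.
So LHS = -32/5.
∫_0^2 v(x) φ(x) dx = ∫_0^2 (-4*x^4 + 8*x^3) dx. Term by term:
  ∫_0^2 -4*x^4 dx = -128/5;  ∫_0^2 8*x^3 dx = 32.
Sum: -128/5 + 32 = 32/5.
So RHS = -∫_0^2 v(x) φ(x) dx = -32/5.
LHS = RHS, so the identity holds for this test φ.
Moreover u is smooth here and v(x) = u'(x) = 4*x pointwise, so the identity holds for every test function. Hence v is the weak derivative of u.


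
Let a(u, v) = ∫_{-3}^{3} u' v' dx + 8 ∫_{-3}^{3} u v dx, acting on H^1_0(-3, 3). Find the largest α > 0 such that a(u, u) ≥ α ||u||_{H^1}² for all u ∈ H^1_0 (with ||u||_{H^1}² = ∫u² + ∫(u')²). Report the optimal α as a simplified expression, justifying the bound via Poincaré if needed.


α = 1

Coercivity of a(·,·) on H^1_0(-3, 3) means a(u, u) ≥ α ||u||_{H^1}² for every u ∈ H^1_0.
The interval has length L = 6, and Poincaré/coercivity depend only on L. Here a(u, u) = ∫(u')² + (8)·∫u².
Here c = 8 ≥ 1, so a(u,u) = ∫(u')² + c∫u² ≥ ∫(u')² + ∫u² = ||u||_{H^1}², i.e. α = 1 works. No larger α is possible: a(u,u) ≥ α||u||_{H^1}² means (1−α)∫(u')² ≥ (α−c)∫u², and for the modes u_n = sin(nπ(x−x₀)/L) (x₀ the left endpoint) one has ∫u_n²/∫(u_n')² = (L/(nπ))² → 0, so a(u_n,u_n)/||u_n||_{H^1}² → 1. Hence the optimal constant is α = 1.
Therefore α = 1.


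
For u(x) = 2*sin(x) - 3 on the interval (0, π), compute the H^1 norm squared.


||u||_{H^1(0,π)}^2 = -24 + 13*π

u'(x) = 2*cos(x).
Expand u² and (u')² and integrate term by term on (0, π), using: for integers n ≥ 1, ∫_0^π sin²(nx) dx = ∫_0^π cos²(nx) dx = π/2; for n ≠ n', ∫_0^π sin(nx)sin(n'x) dx = ∫_0^π cos(nx)cos(n'x) dx = 0; and by product-to-sum, ∫_0^π sin(nx)cos(n'x) dx = ½∫_0^π [sin((n+n')x) + sin((n−n')x)] dx, which is 0 when n+n' is even and 2n/(n²−n'²) when n+n' is odd (it need not vanish on (0, π)). For the constant mode: ∫_0^π 1 dx = π, ∫_0^π cos(nx) dx = 0, ∫_0^π sin(nx) dx = (1−(−1)^n)/n.
  u² squared terms: (-3)²·∫1 dx = 9·π = 9*π;  (2)²·∫sin(x)² dx = 4·π/2 = 2*π.
  u² cross terms: 2·(-3)·(2)·∫1·sin(x) dx = -12·(2) = -24.
  So ∫_0^π u² dx = 9*π + 2*π − 24 = -24 + 11*π.
  (u')² squared terms: (2)²·∫cos(x)² dx = 4·π/2 = 2*π.
  So ∫_0^π (u')² dx = 2*π.
||u||_{H^1}^2 = (-24 + 11*π) + (2*π) = -24 + 13*π.


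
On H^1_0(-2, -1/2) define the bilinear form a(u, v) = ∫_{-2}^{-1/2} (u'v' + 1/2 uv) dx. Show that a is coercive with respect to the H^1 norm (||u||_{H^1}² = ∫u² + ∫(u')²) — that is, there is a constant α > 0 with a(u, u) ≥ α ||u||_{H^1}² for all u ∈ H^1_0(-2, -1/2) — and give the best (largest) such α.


α = (9 + 8*π^2)/(2*(9 + 4*π^2))

Coercivity of a(·,·) on H^1_0(-2, -1/2) means a(u, u) ≥ α ||u||_{H^1}² for every u ∈ H^1_0.
The interval has length L = 3/2, and Poincaré/coercivity depend only on L. Here a(u, u) = ∫(u')² + (1/2)·∫u².
Here 0 < c = 1/2 < 1. The condition a(u,u) ≥ α||u||_{H^1}² reads (1−α)∫(u')² ≥ (α−c)∫u². Any admissible α is ≤ 1 (rapidly oscillating u have ∫u²/∫(u')² → 0), and α = 1 would force 0 ≥ (1−c)∫u², impossible since c < 1; so 1−α > 0. By the sharp Poincaré inequality on H^1_0 of an interval of length L, ∫(u')² ≥ (π/L)²∫u² with equality for the first sine mode sin(π(x−x₀)/L) (x₀ the left endpoint), so the inequality holds for all u iff (1−α)(π/L)² ≥ α − c, i.e. α ≤ ((π/L)² + c)/((π/L)² + 1) = (1 + c(L/π)²)/(1 + (L/π)²). With (π/L)² = 4*π^2/9 and c = 1/2, the largest admissible constant is α = ((π/L)² + c)/((π/L)² + 1).
Simplifying, α = (9 + 8*π^2)/(2*(9 + 4*π^2)).


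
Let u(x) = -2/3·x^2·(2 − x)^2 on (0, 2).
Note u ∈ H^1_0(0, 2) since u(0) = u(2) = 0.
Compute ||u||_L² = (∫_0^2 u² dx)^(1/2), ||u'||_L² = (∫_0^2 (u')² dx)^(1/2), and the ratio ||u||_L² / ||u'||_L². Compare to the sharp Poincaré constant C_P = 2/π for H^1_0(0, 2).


||u||_L² / ||u'||_L² = sqrt(3)/3 < C_P = 2/π.

u(x) = -2/3·x^2·(2 − x)^2, so u'(x) = 8*x*(-x^2 + 3*x - 2)/3.
u(x) = -2/3·x^2·(2 − x)^2 vanishes at x = 0 and x = 2, so u ∈ H^1_0(0, 2). Differentiate via the product rule and integrate the resulting polynomials term by term.
  ∫_0^2 u² dx = ∫_0^2 (4*x^8/9 - 32*x^7/9 + 32*x^6/3 - 128*x^5/9 + 64*x^4/9) dx. Term by term:
    ∫_0^2 4*x^8/9 dx = 2048/81;  ∫_0^2 -32*x^7/9 dx = -1024/9;  ∫_0^2 32*x^6/3 dx = 4096/21;
    ∫_0^2 -128*x^5/9 dx = -4096/27;  ∫_0^2 64*x^4/9 dx = 2048/45.
  Sum: 2048/81 − 1024/9 + 4096/21 − 4096/27 + 2048/45 = 1024/2835.
  ∫_0^2 (u')² dx = ∫_0^2 (64*x^6/9 - 128*x^5/3 + 832*x^4/9 - 256*x^3/3 + 256*x^2/9) dx. Term by term:
    ∫_0^2 64*x^6/9 dx = 8192/63;  ∫_0^2 -128*x^5/3 dx = -4096/9;  ∫_0^2 832*x^4/9 dx = 26624/45;
    ∫_0^2 -256*x^3/3 dx = -1024/3;  ∫_0^2 256*x^2/9 dx = 2048/27.
  Sum: 8192/63 − 4096/9 + 26624/45 − 1024/3 + 2048/27 = 1024/945.
∫_0^2 u² dx = 1024/2835, so ||u||_L² = 32*sqrt(35)/315.
∫_0^2 (u')² dx = 1024/945, so ||u'||_L² = 32*sqrt(105)/315.
Ratio ||u||_L² / ||u'||_L² = sqrt(3)/3.
Sharp Poincaré constant on H^1_0(0, 2) is C_P = L/π = 2/π, achieved by sin(π/2·x).
A polynomial bump cannot attain the sharp Poincaré constant (only the first sine eigenfunction does), so the ratio is strictly less than C_P, consistent with ||u||_L² ≤ C_P ||u'||_L².


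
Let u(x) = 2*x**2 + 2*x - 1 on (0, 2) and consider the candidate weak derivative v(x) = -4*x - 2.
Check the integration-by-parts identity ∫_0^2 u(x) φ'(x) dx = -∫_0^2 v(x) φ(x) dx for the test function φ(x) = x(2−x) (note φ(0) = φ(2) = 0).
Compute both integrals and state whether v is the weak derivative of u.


LHS = -8, RHS = 8. No, v is not the weak derivative of u.

u(x) = 2*x**2 + 2*x - 1, classical derivative u'(x) = 4*x + 2.
φ(x) = x(2−x), so φ'(x) = 2 - 2*x.
Note φ(0) = φ(2) = 0, so the boundary term u·φ vanishes.
LHS = ∫_0^2 u(x) φ'(x) dx = ∫_0^2 (-4*x^3 + 6*x - 2) dx. Term by term:
  ∫_0^2 -4*x^3 dx = -16;  ∫_0^2 6*x dx = 12;  ∫_0^2 -2 dx = -4.
Sum: -16 + 12 − 4 = -8.
So LHS = -8.
∫_0^2 v(x) φ(x) dx = ∫_0^2 (4*x^3 - 6*x^2 - 4*x) dx. Term by term:
  ∫_0^2 4*x^3 dx = 16;  ∫_0^2 -6*x^2 dx = -16;  ∫_0^2 -4*x dx = -8.
Sum: 16 − 16 − 8 = -8.
So RHS = -∫_0^2 v(x) φ(x) dx = 8.
LHS − RHS = -16 ≠ 0, so the identity fails.
(For a valid weak derivative the identity must hold for EVERY test function, in particular this one. The failure shows v is NOT the weak derivative of u.)
Correct weak derivative would be u'(x) = 4*x + 2.


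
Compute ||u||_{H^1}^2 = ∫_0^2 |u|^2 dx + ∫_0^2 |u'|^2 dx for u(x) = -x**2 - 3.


||u||_{H^1}^2 = 766/15

The H^1 norm (squared) on an interval (0, L) is
  ||u||_{H^1}^2 = ∫_0^L u(x)^2 dx + ∫_0^L u'(x)^2 dx.
Compute u'(x) = -2*x.
Then u(x)^2 = x**4 + 6*x**2 + 9 and u'(x)^2 = 4*x**2.
Integrate each monomial from 0 to 2 using ∫_0^2 c·x^n dx = c·2^(n+1)/(n+1):
  ∫_0^2 u(x)^2 dx = ∫_0^2 (x^4 + 6*x^2 + 9) dx. Term by term:
    ∫_0^2 x^4 dx = 32/5;  ∫_0^2 6*x^2 dx = 16;  ∫_0^2 9 dx = 18.
  Sum: 32/5 + 16 + 18 = 202/5.
  ∫_0^2 u'(x)^2 dx = ∫_0^2 (4*x^2) dx. Term by term:
    ∫_0^2 4*x^2 dx = 32/3.
Adding: ||u||_{H^1}^2 = 202/5 + 32/3 = 766/15.


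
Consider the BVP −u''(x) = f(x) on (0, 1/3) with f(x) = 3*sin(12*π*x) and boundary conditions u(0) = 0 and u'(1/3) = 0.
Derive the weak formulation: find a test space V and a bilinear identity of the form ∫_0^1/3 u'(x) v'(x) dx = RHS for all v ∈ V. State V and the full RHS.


V = {v ∈ H^1(0, 1/3) : v(0) = 0} (test functions vanish at x = 0 where u is specified); weak form: ∫_0^1/3 u'v' dx = ∫_0^1/3 (3*sin(12*π*x)) v dx for all v ∈ V.

Multiply both sides by a test function v and integrate from 0 to 1/3:
  ∫_0^1/3 −u''(x) v(x) dx = ∫_0^1/3 f(x) v(x) dx.
Integrate the LHS by parts once:
  ∫_0^1/3 −u'' v dx = −[u'(x) v(x)]_0^1/3 + ∫_0^1/3 u'(x) v'(x) dx.
Thus ∫_0^1/3 u'(x) v'(x) dx = ∫_0^1/3 f(x) v(x) dx + [u'(x) v(x)]_0^1/3.
Choose V so that boundary terms are either known or forced to vanish.
Mixed BC: u(0) = 0 (Dirichlet) and u'(1/3) = 0 (Neumann). Define V = {v ∈ H^1(0, 1/3) : v(0) = 0}. Then [u' v]_0^1/3 = u'(1/3)·v(1/3) − u'(0)·0 = 0.
Weak formulation: find u (satisfying any essential BC) such that ∫_0^1/3 u'(x) v'(x) dx = ∫_0^1/3 f v dx for all v ∈ V (Dirichlet at 0 absorbed into V; the Neumann datum at x = 1/3 is zero, so no boundary term remains).
Substituting f(x) = 3*sin(12*π*x), the right-hand side is ∫_0^1/3 (3*sin(12*π*x)) v dx.


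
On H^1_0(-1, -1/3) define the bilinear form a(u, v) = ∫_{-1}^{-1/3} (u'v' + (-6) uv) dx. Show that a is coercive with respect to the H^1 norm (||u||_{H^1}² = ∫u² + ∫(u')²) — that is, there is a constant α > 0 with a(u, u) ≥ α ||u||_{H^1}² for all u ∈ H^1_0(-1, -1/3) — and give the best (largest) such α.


α = 3*(-8 + 3*π^2)/(4 + 9*π^2)

Coercivity of a(·,·) on H^1_0(-1, -1/3) means a(u, u) ≥ α ||u||_{H^1}² for every u ∈ H^1_0.
The interval has length L = 2/3, and Poincaré/coercivity depend only on L. Here a(u, u) = ∫(u')² + (-6)·∫u².
Here c = -6 < 0 with |c| < (π/L)² = 9*π^2/4, so coercivity still holds. The condition a(u,u) ≥ α||u||_{H^1}² reads (1−α)∫(u')² ≥ (α−c)∫u². Any admissible α is ≤ 1 (rapidly oscillating u have ∫u²/∫(u')² → 0), and α = 1 would force 0 ≥ (1−c)∫u², impossible since c < 1; so 1−α > 0. By the sharp Poincaré inequality on H^1_0 of an interval of length L, ∫(u')² ≥ (π/L)²∫u² with equality for the first sine mode sin(π(x−x₀)/L) (x₀ the left endpoint), so the inequality holds for all u iff (1−α)(π/L)² ≥ α − c, i.e. α ≤ ((π/L)² + c)/((π/L)² + 1) = (1 + c(L/π)²)/(1 + (L/π)²). (Direct route, valid since c ≤ 0: Poincaré gives c∫u² ≥ c(L/π)²∫(u')², so a(u,u) ≥ (1 + c(L/π)²)∫(u')², while ||u||_{H^1}² ≤ (1 + (L/π)²)∫(u')²; dividing yields the same α.) With (π/L)² = 9*π^2/4 and c = -6, the largest admissible constant is α = ((π/L)² + c)/((π/L)² + 1).
Simplifying, α = 3*(-8 + 3*π^2)/(4 + 9*π^2).


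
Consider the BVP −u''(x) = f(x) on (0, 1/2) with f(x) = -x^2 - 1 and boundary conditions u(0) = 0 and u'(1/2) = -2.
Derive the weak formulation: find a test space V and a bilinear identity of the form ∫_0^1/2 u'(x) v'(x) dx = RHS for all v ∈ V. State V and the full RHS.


V = {v ∈ H^1(0, 1/2) : v(0) = 0} (test functions vanish at x = 0 where u is specified); weak form: ∫_0^1/2 u'v' dx = ∫_0^1/2 (-x^2 - 1) v dx − 2·v(1/2) for all v ∈ V.

Multiply both sides by a test function v and integrate from 0 to 1/2:
  ∫_0^1/2 −u''(x) v(x) dx = ∫_0^1/2 f(x) v(x) dx.
Integrate the LHS by parts once:
  ∫_0^1/2 −u'' v dx = −[u'(x) v(x)]_0^1/2 + ∫_0^1/2 u'(x) v'(x) dx.
Thus ∫_0^1/2 u'(x) v'(x) dx = ∫_0^1/2 f(x) v(x) dx + [u'(x) v(x)]_0^1/2.
Choose V so that boundary terms are either known or forced to vanish.
Mixed BC: u(0) = 0 (Dirichlet) and u'(1/2) = -2 (Neumann). Define V = {v ∈ H^1(0, 1/2) : v(0) = 0}. Then [u' v]_0^1/2 = u'(1/2)·v(1/2) − u'(0)·0 = − 2·v(1/2).
Weak formulation: find u (satisfying any essential BC) such that ∫_0^1/2 u'(x) v'(x) dx = ∫_0^1/2 f v dx − 2·v(1/2) for all v ∈ V (Dirichlet at 0 absorbed into V; Neumann datum at x = 1/2 contributes the boundary term).
Substituting f(x) = -x^2 - 1, the right-hand side is ∫_0^1/2 (-x^2 - 1) v dx − 2·v(1/2).
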